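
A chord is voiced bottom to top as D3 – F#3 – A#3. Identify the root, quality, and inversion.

D augmented, root position

The distinct note names are D, F#, A#. Stacked in thirds they read D–F#–A#, which is an augmented triad on D.
The lowest note is D, the root of the chord, so this is root position (figured bass 5/3).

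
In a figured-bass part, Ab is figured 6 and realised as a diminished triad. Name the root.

F

The figures 6 mean the third of the chord is in the bass. If Ab is the third of a diminished triad, the root is F (chord tones F–Ab–Cb).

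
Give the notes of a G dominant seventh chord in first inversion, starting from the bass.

Spelling G dominant seventh: G–B–D–F. In first inversion the third is bass, giving B, D, F, G from the bottom.

B, D, F, G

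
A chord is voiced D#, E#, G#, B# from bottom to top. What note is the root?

D#, E#, G#, B# are the tones of an E# minor seventh chord (E#–G#–B#–D#), making E# the root.

E#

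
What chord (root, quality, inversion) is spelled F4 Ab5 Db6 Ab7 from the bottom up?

Db major, first inversion

Reducing to letter names: F, Ab, Db. These stack in thirds as Db–F–Ab — a Db major triad.
With the third (F) in the bass, the chord is in first inversion (figured bass 6).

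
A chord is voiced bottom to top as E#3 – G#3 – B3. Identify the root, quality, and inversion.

E# diminished, root position

Reducing to letter names: E#, G#, B. These stack in thirds as E#–G#–B — an E# diminished triad.
E# is the root of E# diminished; root in the bass means root position (figured bass 5/3).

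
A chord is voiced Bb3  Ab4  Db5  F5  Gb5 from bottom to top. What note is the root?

Gb

The distinct letter names are Bb, Ab, Db, F, Gb. Arranged as a stack of thirds they read Gb–Bb–Db–F–Ab, so Gb is the root (a Gb major ninth chord).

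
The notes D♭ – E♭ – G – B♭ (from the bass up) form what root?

The distinct letter names are Db, Eb, G, Bb. Arranged as a stack of thirds they read Eb–G–Bb–Db, so Eb is the root (an Eb dominant seventh chord).

Eb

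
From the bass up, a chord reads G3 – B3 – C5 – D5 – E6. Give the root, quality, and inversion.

The pitch classes G, B, C, D, E arrange in thirds as C–E–G–B–D: a C major ninth chord.
G is the fifth of C major ninth; fifth in the bass means second inversion.

C major ninth, second inversion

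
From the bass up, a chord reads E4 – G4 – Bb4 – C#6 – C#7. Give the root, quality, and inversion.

The distinct note names are E, G, Bb, C#. Stacked in thirds they read C#–E–G–Bb, which is a diminished seventh chord on C#.
The lowest note is E, the third of the chord, so this is first inversion (figured bass 6/5).

C# diminished seventh, first inversion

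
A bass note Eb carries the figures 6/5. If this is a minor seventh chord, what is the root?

The figures 6/5 mean the third of the chord is in the bass. If Eb is the third of a minor seventh chord, the root is C (chord tones C–Eb–G–Bb).

C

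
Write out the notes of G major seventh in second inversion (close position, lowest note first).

The chord tones are G–B–D–F#. With the fifth (D) lowest for second inversion: D, F#, G, B.

D, F#, G, B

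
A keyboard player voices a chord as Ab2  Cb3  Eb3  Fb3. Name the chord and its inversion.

Fb major seventh, first inversion

The distinct note names are Ab, Cb, Eb, Fb. Stacked in thirds they read Fb–Ab–Cb–Eb, which is a major seventh chord on Fb.
With the third (Ab) in the bass, the chord is in first inversion (figured bass 6/5).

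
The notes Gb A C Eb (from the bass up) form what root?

A

Gb, A, C, Eb are the tones of an A diminished seventh chord (A–C–Eb–Gb), making A the root.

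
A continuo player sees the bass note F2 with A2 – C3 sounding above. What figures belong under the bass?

5/3

The notes F, A, C stack in thirds as F–A–C — an F major triad. The bass F is the root, so this is root position: figured 5/3.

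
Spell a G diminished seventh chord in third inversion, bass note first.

Fb, G, Bb, Db

Spelling G diminished seventh: G–Bb–Db–Fb. In third inversion the seventh is bass, giving Fb, G, Bb, Db from the bottom.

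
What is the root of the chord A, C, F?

The distinct letter names are A, C, F. Arranged as a stack of thirds they read F–A–C, so F is the root (an F major triad).

F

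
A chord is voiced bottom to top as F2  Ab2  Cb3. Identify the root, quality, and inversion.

The pitch classes F, Ab, Cb arrange in thirds as F–Ab–Cb: an F diminished triad.
F is the root of F diminished; root in the bass means root position (figured bass 5/3).

F diminished, root position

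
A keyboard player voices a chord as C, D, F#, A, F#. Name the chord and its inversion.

D dominant seventh, third inversion

The distinct note names are C, D, F#, A. Stacked in thirds they read D–F#–A–C, which is a dominant seventh chord on D.
The lowest note is C, the seventh of the chord, so this is third inversion (figured bass 4/2).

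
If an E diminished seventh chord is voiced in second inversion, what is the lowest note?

Bb

The fifth of E diminished seventh (E–G–Bb–Db) is Bb; that is the bass in second inversion.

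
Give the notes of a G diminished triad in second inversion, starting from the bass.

Db, G, Bb

The chord tones are G–Bb–Db. With the fifth (Db) lowest for second inversion: Db, G, Bb.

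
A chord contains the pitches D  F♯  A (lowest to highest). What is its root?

D, F#, A are the tones of a D major triad (D–F#–A), making D the root.

D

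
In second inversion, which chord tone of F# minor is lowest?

F# minor is F#–A–C#. Second inversion places the fifth in the bass: C#.

C#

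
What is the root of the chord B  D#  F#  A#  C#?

B, D#, F#, A#, C# are the tones of a B major ninth chord (B–D#–F#–A#–C#), making B the root.

B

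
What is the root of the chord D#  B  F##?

B

Reordering D#, B, F## into stacked thirds gives B–D#–F##; the bottom of that stack, B, is the root.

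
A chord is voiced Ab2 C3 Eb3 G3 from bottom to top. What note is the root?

Ab

Ab, C, Eb, G are the tones of an Ab major seventh chord (Ab–C–Eb–G), making Ab the root.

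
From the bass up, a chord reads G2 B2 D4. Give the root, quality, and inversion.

Reducing to letter names: G, B, D. These stack in thirds as G–B–D — a G major triad.
With the root (G) in the bass, the chord is in root position (figured bass 5/3).

G major, root position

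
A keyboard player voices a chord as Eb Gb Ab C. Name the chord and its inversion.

Ab dominant seventh, second inversion

Reducing to letter names: Eb, Gb, Ab, C. These stack in thirds as Ab–C–Eb–Gb — an Ab dominant seventh chord.
Eb is the fifth of Ab dominant seventh; fifth in the bass means second inversion (figured bass 4/3).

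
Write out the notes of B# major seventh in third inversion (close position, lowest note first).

B# major seventh is B#–D##–F##–A##. Third inversion puts the seventh (A##) in the bass, with the remaining tones above: A##, B#, D##, F##.

A##, B#, D##, F##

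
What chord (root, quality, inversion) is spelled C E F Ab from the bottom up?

The distinct note names are C, E, F, Ab. Stacked in thirds they read F–Ab–C–E, which is a minor-major seventh chord on F.
C is the fifth of F minor-major seventh; fifth in the bass means second inversion (figured bass 4/3).

F minor-major seventh, second inversion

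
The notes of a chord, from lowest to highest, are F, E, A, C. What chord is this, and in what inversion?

The pitch classes F, E, A, C arrange in thirds as F–A–C–E: an F major seventh chord.
The lowest note is F, the root of the chord, so this is root position (figured bass 7).

F major seventh, root position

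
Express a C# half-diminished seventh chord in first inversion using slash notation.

First inversion of C# half-diminished seventh has the third (E) in the bass. As a slash chord: C#ø7/E.

C#ø7/E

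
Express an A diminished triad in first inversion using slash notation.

First inversion of A diminished has the third (C) in the bass. As a slash chord: Adim/C.

Adim/C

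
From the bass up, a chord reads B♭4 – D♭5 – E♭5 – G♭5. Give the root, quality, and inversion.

Reducing to letter names: Bb, Db, Eb, Gb. These stack in thirds as Eb–Gb–Bb–Db — an Eb minor seventh chord.
Bb is the fifth of Eb minor seventh; fifth in the bass means second inversion (figured bass 4/3).

Eb minor seventh, second inversion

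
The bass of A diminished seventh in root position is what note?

The root of A diminished seventh (A–C–Eb–Gb) is A; that is the bass in root position.

A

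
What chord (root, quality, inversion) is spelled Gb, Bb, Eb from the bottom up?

Reducing to letter names: Gb, Bb, Eb. These stack in thirds as Eb–Gb–Bb — an Eb minor triad.
Gb is the third of Eb minor; third in the bass means first inversion (figured bass 6).

Eb minor, first inversion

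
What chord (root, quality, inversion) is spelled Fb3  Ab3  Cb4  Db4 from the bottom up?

The pitch classes Fb, Ab, Cb, Db arrange in thirds as Db–Fb–Ab–Cb: a Db minor seventh chord.
With the third (Fb) in the bass, the chord is in first inversion (figured bass 6/5).

Db minor seventh, first inversion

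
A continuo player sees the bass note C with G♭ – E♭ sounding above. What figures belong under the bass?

The notes C, Gb, Eb stack in thirds as C–Eb–Gb — a C diminished triad. The bass C is the root, so this is root position: figured 5/3.

5/3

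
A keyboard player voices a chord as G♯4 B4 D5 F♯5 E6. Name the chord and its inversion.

The pitch classes G#, B, D, F#, E arrange in thirds as E–G#–B–D–F#: an E dominant ninth chord.
With the third (G#) in the bass, the chord is in first inversion.

E dominant ninth, first inversion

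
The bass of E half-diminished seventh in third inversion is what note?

D

E half-diminished seventh is E–G–Bb–D. Third inversion places the seventh in the bass: D.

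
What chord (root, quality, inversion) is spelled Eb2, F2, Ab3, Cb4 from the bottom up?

F half-diminished seventh, third inversion

Reducing to letter names: Eb, F, Ab, Cb. These stack in thirds as F–Ab–Cb–Eb — an F half-diminished seventh chord.
The lowest note is Eb, the seventh of the chord, so this is third inversion (figured bass 4/2).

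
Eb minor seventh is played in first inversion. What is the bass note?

Gb

Eb minor seventh is Eb–Gb–Bb–Db. First inversion places the third in the bass: Gb.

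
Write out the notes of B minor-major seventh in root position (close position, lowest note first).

The chord tones are B–D–F#–A#. With the root (B) lowest for root position: B, D, F#, A#.

B, D, F#, A#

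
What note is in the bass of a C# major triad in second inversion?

C# major is C#–E#–G#. Second inversion places the fifth in the bass: G#.

G#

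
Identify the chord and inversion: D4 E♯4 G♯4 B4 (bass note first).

The pitch classes D, E#, G#, B arrange in thirds as E#–G#–B–D: an E# diminished seventh chord.
The lowest note is D, the seventh of the chord, so this is third inversion (figured bass 4/2).

E# diminished seventh, third inversion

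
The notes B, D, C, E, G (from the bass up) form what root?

C

The distinct letter names are B, D, C, E, G. Arranged as a stack of thirds they read C–E–G–B–D, so C is the root (a C major ninth chord).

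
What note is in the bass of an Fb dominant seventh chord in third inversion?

Ebb

In third inversion the seventh is lowest. For Fb dominant seventh (Fb–Ab–Cb–Ebb) that is Ebb.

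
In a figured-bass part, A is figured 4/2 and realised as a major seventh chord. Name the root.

Bb

The figures 4/2 mean the seventh of the chord is in the bass. If A is the seventh of a major seventh chord, the root is Bb (chord tones Bb–D–F–A).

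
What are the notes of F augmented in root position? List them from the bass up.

F, A, C#

The chord tones are F–A–C#. With the root (F) lowest for root position: F, A, C#.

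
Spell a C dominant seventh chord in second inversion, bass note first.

G, Bb, C, E

C dominant seventh is C–E–G–Bb. Second inversion puts the fifth (G) in the bass, with the remaining tones above: G, Bb, C, E.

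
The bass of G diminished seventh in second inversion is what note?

Db

In second inversion the fifth is lowest. For G diminished seventh (G–Bb–Db–Fb) that is Db.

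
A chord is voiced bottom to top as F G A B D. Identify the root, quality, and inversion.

The distinct note names are F, G, A, B, D. Stacked in thirds they read G–B–D–F–A, which is a dominant ninth chord on G.
F is the seventh of G dominant ninth; seventh in the bass means third inversion.

G dominant ninth, third inversion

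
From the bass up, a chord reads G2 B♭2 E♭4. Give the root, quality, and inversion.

Eb major, first inversion

The distinct note names are G, Bb, Eb. Stacked in thirds they read Eb–G–Bb, which is a major triad on Eb.
G is the third of Eb major; third in the bass means first inversion (figured bass 6).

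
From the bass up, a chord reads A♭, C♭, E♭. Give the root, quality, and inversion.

The pitch classes Ab, Cb, Eb arrange in thirds as Ab–Cb–Eb: an Ab minor triad.
Ab is the root of Ab minor; root in the bass means root position (figured bass 5/3).

Ab minor, root position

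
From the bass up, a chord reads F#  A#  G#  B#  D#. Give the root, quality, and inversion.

G# dominant ninth, third inversion

The pitch classes F#, A#, G#, B#, D# arrange in thirds as G#–B#–D#–F#–A#: a G# dominant ninth chord.
The lowest note is F#, the seventh of the chord, so this is third inversion.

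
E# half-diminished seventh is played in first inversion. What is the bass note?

G#

E# half-diminished seventh is E#–G#–B–D#. First inversion places the third in the bass: G#.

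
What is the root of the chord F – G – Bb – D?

The distinct letter names are F, G, Bb, D. Arranged as a stack of thirds they read G–Bb–D–F, so G is the root (a G minor seventh chord).

G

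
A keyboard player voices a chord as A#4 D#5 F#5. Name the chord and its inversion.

D# minor, second inversion

The distinct note names are A#, D#, F#. Stacked in thirds they read D#–F#–A#, which is a minor triad on D#.
With the fifth (A#) in the bass, the chord is in second inversion (figured bass 6/4).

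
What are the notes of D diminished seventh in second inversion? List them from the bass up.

Ab, Cb, D, F

The chord tones are D–F–Ab–Cb. With the fifth (Ab) lowest for second inversion: Ab, Cb, D, F.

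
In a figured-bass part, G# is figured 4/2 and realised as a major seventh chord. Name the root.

A

The figures 4/2 mean the seventh of the chord is in the bass. If G# is the seventh of a major seventh chord, the root is A (chord tones A–C#–E–G#).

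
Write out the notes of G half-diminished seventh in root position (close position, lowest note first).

G half-diminished seventh is G–Bb–Db–F. Root position puts the root (G) in the bass, with the remaining tones above: G, Bb, Db, F.

G, Bb, Db, F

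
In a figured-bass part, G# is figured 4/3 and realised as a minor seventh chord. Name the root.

C#

The figures 4/3 mean the fifth of the chord is in the bass. If G# is the fifth of a minor seventh chord, the root is C# (chord tones C#–E–G#–B).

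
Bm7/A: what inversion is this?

third inversion

Bm7/A means B minor seventh with A in the bass. A is the seventh of B minor seventh (B–D–F#–A), so this is third inversion.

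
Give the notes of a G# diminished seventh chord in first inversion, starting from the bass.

G# diminished seventh is G#–B–D–F. First inversion puts the third (B) in the bass, with the remaining tones above: B, D, F, G#.

B, D, F, G#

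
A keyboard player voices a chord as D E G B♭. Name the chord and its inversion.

E half-diminished seventh, third inversion

The distinct note names are D, E, G, Bb. Stacked in thirds they read E–G–Bb–D, which is a half-diminished seventh chord on E.
D is the seventh of E half-diminished seventh; seventh in the bass means third inversion (figured bass 4/2).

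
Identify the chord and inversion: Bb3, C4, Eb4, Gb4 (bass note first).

C half-diminished seventh, third inversion

The distinct note names are Bb, C, Eb, Gb. Stacked in thirds they read C–Eb–Gb–Bb, which is a half-diminished seventh chord on C.
Bb is the seventh of C half-diminished seventh; seventh in the bass means third inversion (figured bass 4/2).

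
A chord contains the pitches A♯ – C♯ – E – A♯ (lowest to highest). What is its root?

Reordering A#, C#, E into stacked thirds gives A#–C#–E; the bottom of that stack, A#, is the root.

A#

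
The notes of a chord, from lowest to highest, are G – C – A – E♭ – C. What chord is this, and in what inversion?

A half-diminished seventh, third inversion

The distinct note names are G, C, A, Eb. Stacked in thirds they read A–C–Eb–G, which is a half-diminished seventh chord on A.
The lowest note is G, the seventh of the chord, so this is third inversion (figured bass 4/2).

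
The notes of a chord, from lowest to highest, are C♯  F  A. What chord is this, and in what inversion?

The pitch classes C#, F, A arrange in thirds as F–A–C#: an F augmented triad.
With the fifth (C#) in the bass, the chord is in second inversion (figured bass 6/4).

F augmented, second inversion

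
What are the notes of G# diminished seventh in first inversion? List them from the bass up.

The chord tones are G#–B–D–F. With the third (B) lowest for first inversion: B, D, F, G#.

B, D, F, G#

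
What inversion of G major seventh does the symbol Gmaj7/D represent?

Gmaj7/D means G major seventh with D in the bass. D is the fifth of G major seventh (G–B–D–F#), so this is second inversion.

second inversion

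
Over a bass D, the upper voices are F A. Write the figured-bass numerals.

The notes D, F, A stack in thirds as D–F–A — a D minor triad. The bass D is the root, so this is root position: figured 5/3.

5/3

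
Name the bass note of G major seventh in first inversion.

G major seventh is G–B–D–F#. First inversion places the third in the bass: B.

B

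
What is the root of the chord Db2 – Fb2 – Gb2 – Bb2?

Gb

Db, Fb, Gb, Bb are the tones of a Gb dominant seventh chord (Gb–Bb–Db–Fb), making Gb the root.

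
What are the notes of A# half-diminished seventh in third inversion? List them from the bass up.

A# half-diminished seventh is A#–C#–E–G#. Third inversion puts the seventh (G#) in the bass, with the remaining tones above: G#, A#, C#, E.

G#, A#, C#, E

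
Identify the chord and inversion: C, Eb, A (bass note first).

The pitch classes C, Eb, A arrange in thirds as A–C–Eb: an A diminished triad.
With the third (C) in the bass, the chord is in first inversion (figured bass 6).

A diminished, first inversion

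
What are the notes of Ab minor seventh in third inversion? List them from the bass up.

Gb, Ab, Cb, Eb

Spelling Ab minor seventh: Ab–Cb–Eb–Gb. In third inversion the seventh is bass, giving Gb, Ab, Cb, Eb from the bottom.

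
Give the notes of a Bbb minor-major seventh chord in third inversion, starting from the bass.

The chord tones are Bbb–Dbb–Fb–Ab. With the seventh (Ab) lowest for third inversion: Ab, Bbb, Dbb, Fb.

Ab, Bbb, Dbb, Fb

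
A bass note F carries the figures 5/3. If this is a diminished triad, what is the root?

F

The figures 5/3 mean the root of the chord is in the bass. If F is the root of a diminished triad, the root is F (chord tones F–Ab–Cb).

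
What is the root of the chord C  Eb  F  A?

F

Reordering C, Eb, F, A into stacked thirds gives F–A–C–Eb; the bottom of that stack, F, is the root.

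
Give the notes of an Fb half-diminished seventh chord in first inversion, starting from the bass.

Fb half-diminished seventh is Fb–Abb–Cbb–Ebb. First inversion puts the third (Abb) in the bass, with the remaining tones above: Abb, Cbb, Ebb, Fb.

Abb, Cbb, Ebb, Fb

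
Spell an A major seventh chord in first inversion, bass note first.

Spelling A major seventh: A–C#–E–G#. In first inversion the third is bass, giving C#, E, G#, A from the bottom.

C#, E, G#, A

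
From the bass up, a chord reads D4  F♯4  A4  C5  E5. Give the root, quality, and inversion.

The distinct note names are D, F#, A, C, E. Stacked in thirds they read D–F#–A–C–E, which is a dominant ninth chord on D.
The lowest note is D, the root of the chord, so this is root position.

D dominant ninth, root position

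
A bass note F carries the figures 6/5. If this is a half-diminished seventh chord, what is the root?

The figures 6/5 mean the third of the chord is in the bass. If F is the third of a half-diminished seventh chord, the root is D (chord tones D–F–Ab–C).

D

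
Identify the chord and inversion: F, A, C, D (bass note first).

The distinct note names are F, A, C, D. Stacked in thirds they read D–F–A–C, which is a minor seventh chord on D.
With the third (F) in the bass, the chord is in first inversion (figured bass 6/5).

D minor seventh, first inversion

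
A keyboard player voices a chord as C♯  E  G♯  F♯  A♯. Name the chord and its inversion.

F# dominant ninth, second inversion

The distinct note names are C#, E, G#, F#, A#. Stacked in thirds they read F#–A#–C#–E–G#, which is a dominant ninth chord on F#.
With the fifth (C#) in the bass, the chord is in second inversion.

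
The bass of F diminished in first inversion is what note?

Ab

F diminished is F–Ab–Cb. First inversion places the third in the bass: Ab.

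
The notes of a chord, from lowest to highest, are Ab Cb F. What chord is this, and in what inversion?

Reducing to letter names: Ab, Cb, F. These stack in thirds as F–Ab–Cb — an F diminished triad.
The lowest note is Ab, the third of the chord, so this is first inversion (figured bass 6).

F diminished, first inversion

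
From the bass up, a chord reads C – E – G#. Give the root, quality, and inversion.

The distinct note names are C, E, G#. Stacked in thirds they read C–E–G#, which is an augmented triad on C.
With the root (C) in the bass, the chord is in root position (figured bass 5/3).

C augmented, root position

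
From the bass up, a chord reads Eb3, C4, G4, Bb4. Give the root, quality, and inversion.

Reducing to letter names: Eb, C, G, Bb. These stack in thirds as C–Eb–G–Bb — a C minor seventh chord.
Eb is the third of C minor seventh; third in the bass means first inversion (figured bass 6/5).

C minor seventh, first inversion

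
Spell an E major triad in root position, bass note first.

E, G#, B

E major is E–G#–B. Root position puts the root (E) in the bass, with the remaining tones above: E, G#, B.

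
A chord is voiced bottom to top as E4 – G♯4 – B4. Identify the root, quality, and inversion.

E major, root position

Reducing to letter names: E, G#, B. These stack in thirds as E–G#–B — an E major triad.
The lowest note is E, the root of the chord, so this is root position (figured bass 5/3).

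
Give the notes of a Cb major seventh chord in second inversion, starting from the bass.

Spelling Cb major seventh: Cb–Eb–Gb–Bb. In second inversion the fifth is bass, giving Gb, Bb, Cb, Eb from the bottom.

Gb, Bb, Cb, Eb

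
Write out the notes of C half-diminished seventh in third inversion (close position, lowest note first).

Bb, C, Eb, Gb

C half-diminished seventh is C–Eb–Gb–Bb. Third inversion puts the seventh (Bb) in the bass, with the remaining tones above: Bb, C, Eb, Gb.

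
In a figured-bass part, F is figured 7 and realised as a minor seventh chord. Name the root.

The figures 7 mean the root of the chord is in the bass. If F is the root of a minor seventh chord, the root is F (chord tones F–Ab–C–Eb).

F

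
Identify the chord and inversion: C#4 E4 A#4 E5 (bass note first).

The distinct note names are C#, E, A#. Stacked in thirds they read A#–C#–E, which is a diminished triad on A#.
C# is the third of A# diminished; third in the bass means first inversion (figured bass 6).

A# diminished, first inversion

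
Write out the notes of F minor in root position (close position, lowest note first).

Spelling F minor: F–Ab–C. In root position the root is bass, giving F, Ab, C from the bottom.

F, Ab, C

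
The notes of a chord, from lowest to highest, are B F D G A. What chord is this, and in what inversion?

G dominant ninth, first inversion

The pitch classes B, F, D, G, A arrange in thirds as G–B–D–F–A: a G dominant ninth chord.
The lowest note is B, the third of the chord, so this is first inversion.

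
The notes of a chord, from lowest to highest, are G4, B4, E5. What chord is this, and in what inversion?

The distinct note names are G, B, E. Stacked in thirds they read E–G–B, which is a minor triad on E.
G is the third of E minor; third in the bass means first inversion (figured bass 6).

E minor, first inversion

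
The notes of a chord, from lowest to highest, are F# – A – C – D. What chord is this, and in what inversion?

D dominant seventh, first inversion

The distinct note names are F#, A, C, D. Stacked in thirds they read D–F#–A–C, which is a dominant seventh chord on D.
With the third (F#) in the bass, the chord is in first inversion (figured bass 6/5).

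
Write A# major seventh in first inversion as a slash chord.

A#maj7/C##

First inversion of A# major seventh has the third (C##) in the bass. As a slash chord: A#maj7/C##.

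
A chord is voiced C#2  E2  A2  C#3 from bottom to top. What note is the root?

A

Reordering C#, E, A into stacked thirds gives A–C#–E; the bottom of that stack, A, is the root.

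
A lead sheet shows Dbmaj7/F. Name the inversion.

Dbmaj7/F means Db major seventh with F in the bass. F is the third of Db major seventh (Db–F–Ab–C), so this is first inversion.

first inversion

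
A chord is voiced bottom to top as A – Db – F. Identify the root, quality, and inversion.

The pitch classes A, Db, F arrange in thirds as Db–F–A: a Db augmented triad.
With the fifth (A) in the bass, the chord is in second inversion (figured bass 6/4).

Db augmented, second inversion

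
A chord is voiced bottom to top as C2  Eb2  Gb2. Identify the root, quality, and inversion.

C diminished, root position

Reducing to letter names: C, Eb, Gb. These stack in thirds as C–Eb–Gb — a C diminished triad.
With the root (C) in the bass, the chord is in root position (figured bass 5/3).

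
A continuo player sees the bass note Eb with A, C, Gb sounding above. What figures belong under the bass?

4/3

The notes Eb, A, C, Gb stack in thirds as A–C–Eb–Gb — an A diminished seventh chord. The bass Eb is the fifth, so this is second inversion: figured 4/3.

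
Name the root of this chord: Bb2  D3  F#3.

Bb

The distinct letter names are Bb, D, F#. Arranged as a stack of thirds they read Bb–D–F#, so Bb is the root (a Bb augmented triad).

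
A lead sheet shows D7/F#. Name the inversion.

first inversion

D7/F# means D dominant seventh with F# in the bass. F# is the third of D dominant seventh (D–F#–A–C), so this is first inversion.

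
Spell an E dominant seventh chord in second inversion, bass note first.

B, D, E, G#

Spelling E dominant seventh: E–G#–B–D. In second inversion the fifth is bass, giving B, D, E, G# from the bottom.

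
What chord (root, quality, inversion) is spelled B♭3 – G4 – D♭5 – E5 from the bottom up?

E diminished seventh, second inversion

The pitch classes Bb, G, Db, E arrange in thirds as E–G–Bb–Db: an E diminished seventh chord.
The lowest note is Bb, the fifth of the chord, so this is second inversion (figured bass 4/3).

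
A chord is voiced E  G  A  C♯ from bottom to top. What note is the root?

The distinct letter names are E, G, A, C#. Arranged as a stack of thirds they read A–C#–E–G, so A is the root (an A dominant seventh chord).

A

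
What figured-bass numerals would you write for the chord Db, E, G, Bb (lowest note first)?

4/2

The notes Db, E, G, Bb stack in thirds as E–G–Bb–Db — an E diminished seventh chord. The bass Db is the seventh, so this is third inversion: figured 4/2.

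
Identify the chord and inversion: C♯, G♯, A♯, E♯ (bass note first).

A# minor seventh, first inversion

Reducing to letter names: C#, G#, A#, E#. These stack in thirds as A#–C#–E#–G# — an A# minor seventh chord.
C# is the third of A# minor seventh; third in the bass means first inversion (figured bass 6/5).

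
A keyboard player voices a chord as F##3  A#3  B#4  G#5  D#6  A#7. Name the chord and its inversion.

The distinct note names are F##, A#, B#, G#, D#. Stacked in thirds they read G#–B#–D#–F##–A#, which is a major ninth chord on G#.
With the seventh (F##) in the bass, the chord is in third inversion.

G# major ninth, third inversion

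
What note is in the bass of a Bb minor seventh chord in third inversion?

The seventh of Bb minor seventh (Bb–Db–F–Ab) is Ab; that is the bass in third inversion.

Ab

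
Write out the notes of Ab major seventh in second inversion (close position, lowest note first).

Eb, G, Ab, C

Spelling Ab major seventh: Ab–C–Eb–G. In second inversion the fifth is bass, giving Eb, G, Ab, C from the bottom.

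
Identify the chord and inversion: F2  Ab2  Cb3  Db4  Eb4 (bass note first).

The pitch classes F, Ab, Cb, Db, Eb arrange in thirds as Db–F–Ab–Cb–Eb: a Db dominant ninth chord.
The lowest note is F, the third of the chord, so this is first inversion.

Db dominant ninth, first inversion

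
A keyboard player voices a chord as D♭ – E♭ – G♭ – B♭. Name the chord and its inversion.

Eb minor seventh, third inversion

The distinct note names are Db, Eb, Gb, Bb. Stacked in thirds they read Eb–Gb–Bb–Db, which is a minor seventh chord on Eb.
With the seventh (Db) in the bass, the chord is in third inversion (figured bass 4/2).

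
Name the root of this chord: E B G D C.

Reordering E, B, G, D, C into stacked thirds gives C–E–G–B–D; the bottom of that stack, C, is the root.

C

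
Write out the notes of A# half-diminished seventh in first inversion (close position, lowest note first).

C#, E, G#, A#

Spelling A# half-diminished seventh: A#–C#–E–G#. In first inversion the third is bass, giving C#, E, G#, A# from the bottom.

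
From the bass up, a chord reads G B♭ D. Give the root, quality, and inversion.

The pitch classes G, Bb, D arrange in thirds as G–Bb–D: a G minor triad.
G is the root of G minor; root in the bass means root position (figured bass 5/3).

G minor, root position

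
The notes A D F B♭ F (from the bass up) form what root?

Bb

A, D, F, Bb are the tones of a Bb major seventh chord (Bb–D–F–A), making Bb the root.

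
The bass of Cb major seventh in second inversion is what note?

Cb major seventh is Cb–Eb–Gb–Bb. Second inversion places the fifth in the bass: Gb.

Gb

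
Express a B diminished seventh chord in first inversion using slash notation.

Bdim7/D

First inversion of B diminished seventh has the third (D) in the bass. As a slash chord: Bdim7/D.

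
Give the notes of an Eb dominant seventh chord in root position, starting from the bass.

Eb dominant seventh is Eb–G–Bb–Db. Root position puts the root (Eb) in the bass, with the remaining tones above: Eb, G, Bb, Db.

Eb, G, Bb, Db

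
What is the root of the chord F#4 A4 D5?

Reordering F#, A, D into stacked thirds gives D–F#–A; the bottom of that stack, D, is the root.

D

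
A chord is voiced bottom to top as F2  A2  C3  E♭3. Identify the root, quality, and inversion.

F dominant seventh, root position

Reducing to letter names: F, A, C, Eb. These stack in thirds as F–A–C–Eb — an F dominant seventh chord.
The lowest note is F, the root of the chord, so this is root position (figured bass 7).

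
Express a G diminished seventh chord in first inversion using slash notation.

Gdim7/Bb

First inversion of G diminished seventh has the third (Bb) in the bass. As a slash chord: Gdim7/Bb.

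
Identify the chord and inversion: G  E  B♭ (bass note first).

E diminished, first inversion

The pitch classes G, E, Bb arrange in thirds as E–G–Bb: an E diminished triad.
With the third (G) in the bass, the chord is in first inversion (figured bass 6).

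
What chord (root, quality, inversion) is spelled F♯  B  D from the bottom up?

B minor, second inversion

Reducing to letter names: F#, B, D. These stack in thirds as B–D–F# — a B minor triad.
With the fifth (F#) in the bass, the chord is in second inversion (figured bass 6/4).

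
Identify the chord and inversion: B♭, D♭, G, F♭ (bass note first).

The distinct note names are Bb, Db, G, Fb. Stacked in thirds they read G–Bb–Db–Fb, which is a diminished seventh chord on G.
The lowest note is Bb, the third of the chord, so this is first inversion (figured bass 6/5).

G diminished seventh, first inversion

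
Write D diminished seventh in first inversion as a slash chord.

First inversion of D diminished seventh has the third (F) in the bass. As a slash chord: Ddim7/F.

Ddim7/F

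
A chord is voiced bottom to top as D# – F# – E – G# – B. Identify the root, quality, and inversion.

E major ninth, third inversion

Reducing to letter names: D#, F#, E, G#, B. These stack in thirds as E–G#–B–D#–F# — an E major ninth chord.
With the seventh (D#) in the bass, the chord is in third inversion.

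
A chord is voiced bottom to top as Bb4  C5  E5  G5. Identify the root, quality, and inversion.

C dominant seventh, third inversion

Reducing to letter names: Bb, C, E, G. These stack in thirds as C–E–G–Bb — a C dominant seventh chord.
With the seventh (Bb) in the bass, the chord is in third inversion (figured bass 4/2).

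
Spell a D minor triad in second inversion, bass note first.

A, D, F

The chord tones are D–F–A. With the fifth (A) lowest for second inversion: A, D, F.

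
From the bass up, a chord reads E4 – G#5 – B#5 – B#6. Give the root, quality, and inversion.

The distinct note names are E, G#, B#. Stacked in thirds they read E–G#–B#, which is an augmented triad on E.
With the root (E) in the bass, the chord is in root position (figured bass 5/3).

E augmented, root position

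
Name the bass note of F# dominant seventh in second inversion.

C#

F# dominant seventh is F#–A#–C#–E. Second inversion places the fifth in the bass: C#.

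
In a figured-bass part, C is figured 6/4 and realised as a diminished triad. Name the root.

The figures 6/4 mean the fifth of the chord is in the bass. If C is the fifth of a diminished triad, the root is F# (chord tones F#–A–C).

F#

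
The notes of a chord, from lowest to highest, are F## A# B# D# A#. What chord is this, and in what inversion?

The distinct note names are F##, A#, B#, D#. Stacked in thirds they read B#–D#–F##–A#, which is a minor seventh chord on B#.
With the fifth (F##) in the bass, the chord is in second inversion (figured bass 4/3).

B# minor seventh, second inversion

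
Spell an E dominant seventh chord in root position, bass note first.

E dominant seventh is E–G#–B–D. Root position puts the root (E) in the bass, with the remaining tones above: E, G#, B, D.

E, G#, B, D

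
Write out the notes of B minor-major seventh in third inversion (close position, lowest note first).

A#, B, D, F#

The chord tones are B–D–F#–A#. With the seventh (A#) lowest for third inversion: A#, B, D, F#.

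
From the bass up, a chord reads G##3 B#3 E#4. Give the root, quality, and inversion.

The distinct note names are G##, B#, E#. Stacked in thirds they read E#–G##–B#, which is a major triad on E#.
The lowest note is G##, the third of the chord, so this is first inversion (figured bass 6).

E# major, first inversion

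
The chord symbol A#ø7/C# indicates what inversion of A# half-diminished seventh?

A#ø7/C# means A# half-diminished seventh with C# in the bass. C# is the third of A# half-diminished seventh (A#–C#–E–G#), so this is first inversion.

first inversion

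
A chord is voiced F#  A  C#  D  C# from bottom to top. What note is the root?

Reordering F#, A, C#, D into stacked thirds gives D–F#–A–C#; the bottom of that stack, D, is the root.

D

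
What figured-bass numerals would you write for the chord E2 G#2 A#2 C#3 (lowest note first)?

The notes E, G#, A#, C# stack in thirds as A#–C#–E–G# — an A# half-diminished seventh chord. The bass E is the fifth, so this is second inversion: figured 4/3.

4/3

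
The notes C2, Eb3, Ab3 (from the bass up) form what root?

Ab

Reordering C, Eb, Ab into stacked thirds gives Ab–C–Eb; the bottom of that stack, Ab, is the root.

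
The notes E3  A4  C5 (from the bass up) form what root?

A

E, A, C are the tones of an A minor triad (A–C–E), making A the root.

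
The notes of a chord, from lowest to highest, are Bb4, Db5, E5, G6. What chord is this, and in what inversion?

E diminished seventh, second inversion

The pitch classes Bb, Db, E, G arrange in thirds as E–G–Bb–Db: an E diminished seventh chord.
Bb is the fifth of E diminished seventh; fifth in the bass means second inversion (figured bass 4/3).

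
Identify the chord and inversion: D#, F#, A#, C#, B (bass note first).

The pitch classes D#, F#, A#, C#, B arrange in thirds as B–D#–F#–A#–C#: a B major ninth chord.
The lowest note is D#, the third of the chord, so this is first inversion.

B major ninth, first inversion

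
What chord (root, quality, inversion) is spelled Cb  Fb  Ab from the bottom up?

Fb major, second inversion

Reducing to letter names: Cb, Fb, Ab. These stack in thirds as Fb–Ab–Cb — an Fb major triad.
Cb is the fifth of Fb major; fifth in the bass means second inversion (figured bass 6/4).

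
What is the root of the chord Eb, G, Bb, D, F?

Eb

The distinct letter names are Eb, G, Bb, D, F. Arranged as a stack of thirds they read Eb–G–Bb–D–F, so Eb is the root (an Eb major ninth chord).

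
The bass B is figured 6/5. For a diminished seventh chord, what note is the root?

G#

The figures 6/5 mean the third of the chord is in the bass. If B is the third of a diminished seventh chord, the root is G# (chord tones G#–B–D–F).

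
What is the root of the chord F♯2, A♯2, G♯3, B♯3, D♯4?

G#

Reordering F#, A#, G#, B#, D# into stacked thirds gives G#–B#–D#–F#–A#; the bottom of that stack, G#, is the root.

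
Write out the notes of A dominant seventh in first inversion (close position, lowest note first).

Spelling A dominant seventh: A–C#–E–G. In first inversion the third is bass, giving C#, E, G, A from the bottom.

C#, E, G, A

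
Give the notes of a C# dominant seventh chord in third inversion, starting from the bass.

B, C#, E#, G#

C# dominant seventh is C#–E#–G#–B. Third inversion puts the seventh (B) in the bass, with the remaining tones above: B, C#, E#, G#.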